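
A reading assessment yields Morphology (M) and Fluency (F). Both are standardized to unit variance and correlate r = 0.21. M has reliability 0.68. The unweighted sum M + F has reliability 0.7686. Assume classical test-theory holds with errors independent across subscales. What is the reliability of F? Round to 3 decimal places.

Var(M+F) = 2 + 2·0.21 = 2.420.
True-score variance = ρ_M + ρ_F + 2·0.21, so 0.7686 = (0.68 + ρ_F + 0.42) / 2.420.
ρ_F = 0.7686·2.420 − 0.68 − 0.42 = 0.760.

0.760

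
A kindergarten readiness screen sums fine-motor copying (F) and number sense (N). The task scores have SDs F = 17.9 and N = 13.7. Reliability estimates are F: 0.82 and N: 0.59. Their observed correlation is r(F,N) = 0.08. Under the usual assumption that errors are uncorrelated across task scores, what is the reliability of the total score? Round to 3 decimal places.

Var(F+N) = 17.9² + 13.7² + 2·[17.9·13.7·0.08] = 508.1 + 39.2368 = 547.337.
With uncorrelated errors the cross-covariances are all true-score covariance, so they carry over unchanged; only the diagonal terms shrink to ρᵢσᵢ².
True-score variance = [17.9²·0.82 + 13.7²·0.59] + 39.2368 = 373.473 + 39.2368 = 412.71.
Reliability = 412.71 / 547.337 = 0.754.

0.754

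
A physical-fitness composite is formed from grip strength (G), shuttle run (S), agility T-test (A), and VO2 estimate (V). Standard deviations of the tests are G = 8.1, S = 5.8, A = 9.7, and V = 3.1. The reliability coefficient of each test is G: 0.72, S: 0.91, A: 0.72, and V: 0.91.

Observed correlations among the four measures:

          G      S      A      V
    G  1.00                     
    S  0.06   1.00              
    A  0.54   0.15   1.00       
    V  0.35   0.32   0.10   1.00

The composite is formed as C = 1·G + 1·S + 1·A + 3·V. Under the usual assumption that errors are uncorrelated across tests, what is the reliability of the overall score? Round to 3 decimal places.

Var(C) = 8.1² + 5.8² + 9.7² + 3²·3.1² + 2·[8.1·5.8·0.06 + 8.1·9.7·0.54 + 3·8.1·3.1·0.35 + 5.8·9.7·0.15 + 3·5.8·3.1·0.32 + 3·9.7·3.1·0.10] = 279.83 + 212.666 = 492.496.
Because errors are independent across components, Cov(Tᵢ,Tⱼ) = Cov(Xᵢ,Xⱼ); the off-diagonal part of the true-score variance is the same as above.
True-score variance = [8.1²·0.72 + 5.8²·0.91 + 9.7²·0.72 + 3²·3.1²·0.91] + 212.666 = 224.302 + 212.666 = 436.968.
Reliability = 436.968 / 492.496 = 0.887.

0.887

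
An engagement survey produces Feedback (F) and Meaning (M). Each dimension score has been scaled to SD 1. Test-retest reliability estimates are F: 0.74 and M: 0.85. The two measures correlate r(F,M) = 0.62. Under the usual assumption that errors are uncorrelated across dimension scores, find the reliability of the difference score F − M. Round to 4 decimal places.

0.4605

Var(F−M) = 1 + 1 − 2·0.62 = 2 − 1.24 = 0.76.
Because errors are independent across components, Cov(Tᵢ,Tⱼ) = Cov(Xᵢ,Xⱼ); the off-diagonal part of the true-score variance is the same as above.
True-score variance = [0.74 + 0.85] − 1.24 = 1.59 − 1.24 = 0.35.
Reliability = 0.35 / 0.76 = 0.4605.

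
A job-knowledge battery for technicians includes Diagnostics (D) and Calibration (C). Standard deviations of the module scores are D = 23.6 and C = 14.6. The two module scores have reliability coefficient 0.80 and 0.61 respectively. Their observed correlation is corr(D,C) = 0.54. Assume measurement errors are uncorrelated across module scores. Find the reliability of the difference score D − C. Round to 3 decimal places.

0.511

Var(D−C) = 23.6² + 14.6² − 2·23.6·14.6·0.54 = 770.12 − 372.125 = 397.995.
Because errors are independent across components, Cov(Tᵢ,Tⱼ) = Cov(Xᵢ,Xⱼ); the off-diagonal part of the true-score variance is the same as above.
True-score variance = [23.6²·0.80 + 14.6²·0.61] − 372.125 = 575.596 − 372.125 = 203.471.
Reliability = 203.471 / 397.995 = 0.511.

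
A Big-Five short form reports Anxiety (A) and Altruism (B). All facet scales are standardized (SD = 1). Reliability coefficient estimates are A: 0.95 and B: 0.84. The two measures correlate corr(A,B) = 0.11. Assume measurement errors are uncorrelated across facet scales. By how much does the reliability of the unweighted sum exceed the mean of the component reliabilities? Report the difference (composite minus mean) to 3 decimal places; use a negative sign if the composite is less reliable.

Var(sum) = 2 + 0.22 = 2.22; true-score variance = 1.79 + 0.22 = 2.01; composite reliability = 0.9054.
Mean component reliability = 0.8950.
Difference = 0.9054 − 0.8950 = 0.010.

0.010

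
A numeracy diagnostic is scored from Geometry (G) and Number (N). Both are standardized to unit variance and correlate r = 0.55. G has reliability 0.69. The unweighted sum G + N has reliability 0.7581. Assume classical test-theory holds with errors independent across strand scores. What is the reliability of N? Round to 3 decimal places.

Var(G+N) = 2 + 2·0.55 = 3.100.
True-score variance = ρ_G + ρ_N + 2·0.55, so 0.7581 = (0.69 + ρ_N + 1.10) / 3.100.
ρ_N = 0.7581·3.100 − 0.69 − 1.10 = 0.560.

0.560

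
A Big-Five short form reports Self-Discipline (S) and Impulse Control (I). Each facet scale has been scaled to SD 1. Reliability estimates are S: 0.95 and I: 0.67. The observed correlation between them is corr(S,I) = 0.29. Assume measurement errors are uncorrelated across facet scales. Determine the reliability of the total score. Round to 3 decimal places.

Var(S+I) = 2 + 2·[0.29] = 2 + 0.58 = 2.58.
With uncorrelated errors the cross-covariances are all true-score covariance, so they carry over unchanged; only the diagonal terms shrink to ρᵢσᵢ².
True-score variance = [0.95 + 0.67] + 0.58 = 1.62 + 0.58 = 2.2.
Reliability = 2.2 / 2.58 = 0.853.

0.853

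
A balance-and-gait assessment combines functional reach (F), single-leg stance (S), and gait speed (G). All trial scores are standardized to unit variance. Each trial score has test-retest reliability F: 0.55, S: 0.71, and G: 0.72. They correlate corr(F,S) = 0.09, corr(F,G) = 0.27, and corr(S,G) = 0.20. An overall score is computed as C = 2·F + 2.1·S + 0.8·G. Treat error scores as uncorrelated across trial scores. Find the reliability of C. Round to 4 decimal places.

Var(C) = 2² + 2.1² + 0.8² + 2·[4.2·0.09 + 1.6·0.27 + 1.68·0.20] = 9.05 + 2.292 = 11.342.
Because errors are independent across components, Cov(Tᵢ,Tⱼ) = Cov(Xᵢ,Xⱼ); the off-diagonal part of the true-score variance is the same as above.
True-score variance = [2²·0.55 + 2.1²·0.71 + 0.8²·0.72] + 2.292 = 5.7919 + 2.292 = 8.0839.
Reliability = 8.0839 / 11.342 = 0.7127.

0.7127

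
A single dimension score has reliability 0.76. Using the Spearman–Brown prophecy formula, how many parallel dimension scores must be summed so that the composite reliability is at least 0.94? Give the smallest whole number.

k ≥ ρ*(1−ρ₁)/(ρ₁(1−ρ*)) = 0.94·0.24 / (0.76·0.06) = 4.947.
Smallest integer k = 5.

5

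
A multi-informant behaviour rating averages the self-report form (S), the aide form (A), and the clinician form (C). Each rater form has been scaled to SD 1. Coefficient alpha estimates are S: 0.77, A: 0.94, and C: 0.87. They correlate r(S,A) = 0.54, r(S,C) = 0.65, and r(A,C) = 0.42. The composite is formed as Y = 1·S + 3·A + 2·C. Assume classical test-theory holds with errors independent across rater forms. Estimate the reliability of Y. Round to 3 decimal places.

Var(Y) = 1 + 3² + 2² + 2·[3·0.54 + 2·0.65 + 6·0.42] = 14 + 10.88 = 24.88.
With uncorrelated errors the cross-covariances are all true-score covariance, so they carry over unchanged; only the diagonal terms shrink to ρᵢσᵢ².
True-score variance = [0.77 + 3²·0.94 + 2²·0.87] + 10.88 = 12.71 + 10.88 = 23.59.
Reliability = 23.59 / 24.88 = 0.948.

0.948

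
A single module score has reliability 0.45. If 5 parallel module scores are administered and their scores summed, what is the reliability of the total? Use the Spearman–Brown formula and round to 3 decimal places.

ρ_k = kρ / (1 + (k−1)ρ) = 5·0.45 / (1 + 4·0.45) = 2.250 / 2.800 = 0.804.

0.804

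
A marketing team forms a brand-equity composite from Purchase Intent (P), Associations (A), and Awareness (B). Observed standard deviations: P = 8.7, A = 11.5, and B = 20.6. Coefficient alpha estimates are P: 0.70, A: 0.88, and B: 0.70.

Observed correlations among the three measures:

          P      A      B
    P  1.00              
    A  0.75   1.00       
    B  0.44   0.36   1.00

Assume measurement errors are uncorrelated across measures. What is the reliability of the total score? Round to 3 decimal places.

Var(P+A+B) = 8.7² + 11.5² + 20.6² + 2·[8.7·11.5·0.75 + 8.7·20.6·0.44 + 11.5·20.6·0.36] = 632.3 + 478.357 = 1110.66.
With uncorrelated errors the cross-covariances are all true-score covariance, so they carry over unchanged; only the diagonal terms shrink to ρᵢσᵢ².
True-score variance = [8.7²·0.70 + 11.5²·0.88 + 20.6²·0.70] + 478.357 = 466.415 + 478.357 = 944.772.
Reliability = 944.772 / 1110.66 = 0.851.

0.851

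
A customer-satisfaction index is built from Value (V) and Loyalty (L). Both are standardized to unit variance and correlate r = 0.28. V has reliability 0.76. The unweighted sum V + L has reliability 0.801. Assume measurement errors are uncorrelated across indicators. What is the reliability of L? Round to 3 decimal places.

Var(V+L) = 2 + 2·0.28 = 2.560.
True-score variance = ρ_V + ρ_L + 2·0.28, so 0.801 = (0.76 + ρ_L + 0.56) / 2.560.
ρ_L = 0.801·2.560 − 0.76 − 0.56 = 0.731.

0.731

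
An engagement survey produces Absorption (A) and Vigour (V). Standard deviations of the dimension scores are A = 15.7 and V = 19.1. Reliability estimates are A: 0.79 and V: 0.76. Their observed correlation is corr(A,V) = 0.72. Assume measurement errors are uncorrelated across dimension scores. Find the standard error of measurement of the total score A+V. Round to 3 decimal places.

Var(total) = 611.3 + 431.813 = 1043.11.
True-score variance = 471.983 + 431.813 = 903.796, so reliability = 0.8664.
Error variance = 1043.11 − 903.796 = 139.317; SEM = √139.317 = 11.803.

11.803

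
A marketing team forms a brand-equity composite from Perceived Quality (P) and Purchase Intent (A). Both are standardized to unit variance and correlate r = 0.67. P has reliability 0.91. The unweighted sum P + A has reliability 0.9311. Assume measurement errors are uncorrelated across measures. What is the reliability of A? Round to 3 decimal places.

Var(P+A) = 2 + 2·0.67 = 3.340.
True-score variance = ρ_P + ρ_A + 2·0.67, so 0.9311 = (0.91 + ρ_A + 1.34) / 3.340.
ρ_A = 0.9311·3.340 − 0.91 − 1.34 = 0.860.

0.860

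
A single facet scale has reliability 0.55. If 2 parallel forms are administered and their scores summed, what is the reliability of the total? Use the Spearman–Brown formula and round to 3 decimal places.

ρ_k = kρ / (1 + (k−1)ρ) = 2·0.55 / (1 + 1·0.55) = 1.100 / 1.550 = 0.710.

0.710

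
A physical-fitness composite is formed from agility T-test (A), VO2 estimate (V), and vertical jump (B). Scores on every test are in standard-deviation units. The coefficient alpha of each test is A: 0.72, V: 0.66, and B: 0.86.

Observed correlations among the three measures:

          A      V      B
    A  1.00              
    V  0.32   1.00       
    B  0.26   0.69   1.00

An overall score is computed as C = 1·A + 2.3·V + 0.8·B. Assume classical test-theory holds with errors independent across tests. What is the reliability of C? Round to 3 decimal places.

0.809

Var(C) = 1 + 2.3² + 0.8² + 2·[2.3·0.32 + 0.8·0.26 + 1.84·0.69] = 6.93 + 4.4272 = 11.3572.
With uncorrelated errors the cross-covariances are all true-score covariance, so they carry over unchanged; only the diagonal terms shrink to ρᵢσᵢ².
True-score variance = [0.72 + 2.3²·0.66 + 0.8²·0.86] + 4.4272 = 4.7618 + 4.4272 = 9.189.
Reliability = 9.189 / 11.3572 = 0.809.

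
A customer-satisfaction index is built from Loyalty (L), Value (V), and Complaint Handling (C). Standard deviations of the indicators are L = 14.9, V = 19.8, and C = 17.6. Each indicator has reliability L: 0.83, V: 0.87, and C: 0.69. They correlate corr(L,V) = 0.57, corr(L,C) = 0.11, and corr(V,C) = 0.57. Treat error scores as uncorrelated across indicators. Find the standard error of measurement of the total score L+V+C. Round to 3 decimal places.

13.592

Var(total) = 923.81 + 791.283 = 1715.09.
True-score variance = 739.078 + 791.283 = 1530.36, so reliability = 0.8923.
Error variance = 1715.09 − 1530.36 = 184.732; SEM = √184.732 = 13.592.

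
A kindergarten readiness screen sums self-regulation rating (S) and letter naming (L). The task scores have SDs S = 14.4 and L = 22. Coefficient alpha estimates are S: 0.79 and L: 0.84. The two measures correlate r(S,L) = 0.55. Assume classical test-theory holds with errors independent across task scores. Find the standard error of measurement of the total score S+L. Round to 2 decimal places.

Var(total) = 691.36 + 348.48 = 1039.84.
True-score variance = 570.374 + 348.48 = 918.854, so reliability = 0.8836.
Error variance = 1039.84 − 918.854 = 120.986; SEM = √120.986 = 11.00.

11.00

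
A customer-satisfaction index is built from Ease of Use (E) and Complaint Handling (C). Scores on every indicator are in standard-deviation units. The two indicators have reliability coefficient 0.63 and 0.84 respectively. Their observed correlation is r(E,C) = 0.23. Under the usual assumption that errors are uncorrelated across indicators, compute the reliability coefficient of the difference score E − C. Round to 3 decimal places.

0.656

Var(E−C) = 1 + 1 − 2·0.23 = 2 − 0.46 = 1.54.
Under uncorrelated errors the observed covariances equal the true-score covariances, so only the own-variance terms attenuate.
True-score variance = [0.63 + 0.84] − 0.46 = 1.47 − 0.46 = 1.01.
Reliability = 1.01 / 1.54 = 0.656.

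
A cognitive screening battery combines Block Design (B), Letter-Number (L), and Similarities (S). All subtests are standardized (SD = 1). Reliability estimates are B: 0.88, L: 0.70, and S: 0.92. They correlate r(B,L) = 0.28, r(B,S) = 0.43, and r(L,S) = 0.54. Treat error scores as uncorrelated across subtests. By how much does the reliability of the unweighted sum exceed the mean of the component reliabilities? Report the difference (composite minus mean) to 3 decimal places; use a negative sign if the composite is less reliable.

0.076

Var(sum) = 3 + 2.5 = 5.5; true-score variance = 2.5 + 2.5 = 5; composite reliability = 0.9091.
Mean component reliability = 0.8333.
Difference = 0.9091 − 0.8333 = 0.076.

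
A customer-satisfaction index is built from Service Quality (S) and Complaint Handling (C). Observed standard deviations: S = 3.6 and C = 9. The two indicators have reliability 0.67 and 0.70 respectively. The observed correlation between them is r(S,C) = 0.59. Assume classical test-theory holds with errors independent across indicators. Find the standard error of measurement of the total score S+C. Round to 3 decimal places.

5.346

Var(total) = 93.96 + 38.232 = 132.192.
True-score variance = 65.3832 + 38.232 = 103.615, so reliability = 0.7838.
Error variance = 132.192 − 103.615 = 28.5768; SEM = √28.5768 = 5.346.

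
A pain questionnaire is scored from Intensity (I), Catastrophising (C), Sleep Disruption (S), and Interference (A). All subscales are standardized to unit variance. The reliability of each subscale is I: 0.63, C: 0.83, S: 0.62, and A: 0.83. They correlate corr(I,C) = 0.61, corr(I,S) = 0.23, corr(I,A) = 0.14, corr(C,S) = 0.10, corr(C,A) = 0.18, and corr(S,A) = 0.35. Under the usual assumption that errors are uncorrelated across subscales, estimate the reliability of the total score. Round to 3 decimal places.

0.849

Var(I+C+S+A) = 4 + 2·[0.61 + 0.23 + 0.14 + 0.10 + 0.18 + 0.35] = 4 + 3.22 = 7.22.
Under uncorrelated errors the observed covariances equal the true-score covariances, so only the own-variance terms attenuate.
True-score variance = [0.63 + 0.83 + 0.62 + 0.83] + 3.22 = 2.91 + 3.22 = 6.13.
Reliability = 6.13 / 7.22 = 0.849.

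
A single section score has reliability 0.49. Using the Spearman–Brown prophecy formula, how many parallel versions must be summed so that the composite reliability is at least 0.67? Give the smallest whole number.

k ≥ ρ*(1−ρ₁)/(ρ₁(1−ρ*)) = 0.67·0.51 / (0.49·0.33) = 2.113.
Smallest integer k = 3.

3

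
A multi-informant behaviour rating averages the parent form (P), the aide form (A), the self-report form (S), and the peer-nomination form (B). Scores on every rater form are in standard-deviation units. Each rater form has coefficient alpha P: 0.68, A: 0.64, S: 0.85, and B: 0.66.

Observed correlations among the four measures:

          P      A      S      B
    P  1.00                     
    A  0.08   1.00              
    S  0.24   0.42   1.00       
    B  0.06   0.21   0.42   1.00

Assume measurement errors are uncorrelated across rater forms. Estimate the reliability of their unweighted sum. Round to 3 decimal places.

0.829

Var(P+A+S+B) = 4 + 2·[0.08 + 0.24 + 0.06 + 0.42 + 0.21 + 0.42] = 4 + 2.86 = 6.86.
With uncorrelated errors the cross-covariances are all true-score covariance, so they carry over unchanged; only the diagonal terms shrink to ρᵢσᵢ².
True-score variance = [0.68 + 0.64 + 0.85 + 0.66] + 2.86 = 2.83 + 2.86 = 5.69.
Reliability = 5.69 / 6.86 = 0.829.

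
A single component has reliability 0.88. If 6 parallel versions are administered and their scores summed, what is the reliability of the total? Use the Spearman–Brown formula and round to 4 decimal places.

0.9778

ρ_k = kρ / (1 + (k−1)ρ) = 6·0.88 / (1 + 5·0.88) = 5.280 / 5.400 = 0.9778.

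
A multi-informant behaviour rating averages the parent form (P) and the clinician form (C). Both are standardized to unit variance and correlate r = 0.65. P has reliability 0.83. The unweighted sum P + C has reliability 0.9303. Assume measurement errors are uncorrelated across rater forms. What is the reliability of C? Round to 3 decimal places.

Var(P+C) = 2 + 2·0.65 = 3.300.
True-score variance = ρ_P + ρ_C + 2·0.65, so 0.9303 = (0.83 + ρ_C + 1.30) / 3.300.
ρ_C = 0.9303·3.300 − 0.83 − 1.30 = 0.940.

0.940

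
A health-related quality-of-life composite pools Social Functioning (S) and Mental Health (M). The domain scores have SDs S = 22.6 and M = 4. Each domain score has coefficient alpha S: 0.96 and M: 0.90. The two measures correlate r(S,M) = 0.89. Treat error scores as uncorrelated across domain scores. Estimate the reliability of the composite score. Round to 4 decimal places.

Var(S+M) = 22.6² + 4² + 2·[22.6·4·0.89] = 526.76 + 160.912 = 687.672.
Under uncorrelated errors the observed covariances equal the true-score covariances, so only the own-variance terms attenuate.
True-score variance = [22.6²·0.96 + 4²·0.90] + 160.912 = 504.73 + 160.912 = 665.642.
Reliability = 665.642 / 687.672 = 0.9680.

0.9680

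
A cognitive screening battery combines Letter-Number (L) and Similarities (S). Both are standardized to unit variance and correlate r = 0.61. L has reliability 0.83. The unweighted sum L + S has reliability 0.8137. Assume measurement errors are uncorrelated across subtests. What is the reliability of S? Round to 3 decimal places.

Var(L+S) = 2 + 2·0.61 = 3.220.
True-score variance = ρ_L + ρ_S + 2·0.61, so 0.8137 = (0.83 + ρ_S + 1.22) / 3.220.
ρ_S = 0.8137·3.220 − 0.83 − 1.22 = 0.570.

0.570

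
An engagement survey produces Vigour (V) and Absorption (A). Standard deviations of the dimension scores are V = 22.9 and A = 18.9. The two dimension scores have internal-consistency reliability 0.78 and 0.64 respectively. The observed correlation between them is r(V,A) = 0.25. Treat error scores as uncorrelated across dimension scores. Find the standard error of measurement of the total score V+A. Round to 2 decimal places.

Var(total) = 881.62 + 216.405 = 1098.02.
True-score variance = 637.654 + 216.405 = 854.059, so reliability = 0.7778.
Error variance = 1098.02 − 854.059 = 243.966; SEM = √243.966 = 15.62.

15.62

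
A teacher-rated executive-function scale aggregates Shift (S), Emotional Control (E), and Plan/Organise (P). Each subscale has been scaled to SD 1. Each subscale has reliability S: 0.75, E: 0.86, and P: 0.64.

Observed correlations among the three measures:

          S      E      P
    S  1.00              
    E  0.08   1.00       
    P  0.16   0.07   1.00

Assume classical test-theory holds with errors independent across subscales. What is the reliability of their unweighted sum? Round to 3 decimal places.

0.793

Var(S+E+P) = 3 + 2·[0.08 + 0.16 + 0.07] = 3 + 0.62 = 3.62.
With uncorrelated errors the cross-covariances are all true-score covariance, so they carry over unchanged; only the diagonal terms shrink to ρᵢσᵢ².
True-score variance = [0.75 + 0.86 + 0.64] + 0.62 = 2.25 + 0.62 = 2.87.
Reliability = 2.87 / 3.62 = 0.793.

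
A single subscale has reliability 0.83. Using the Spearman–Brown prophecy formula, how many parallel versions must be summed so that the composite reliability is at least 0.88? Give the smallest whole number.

2

k ≥ ρ*(1−ρ₁)/(ρ₁(1−ρ*)) = 0.88·0.17 / (0.83·0.12) = 1.502.
Smallest integer k = 2.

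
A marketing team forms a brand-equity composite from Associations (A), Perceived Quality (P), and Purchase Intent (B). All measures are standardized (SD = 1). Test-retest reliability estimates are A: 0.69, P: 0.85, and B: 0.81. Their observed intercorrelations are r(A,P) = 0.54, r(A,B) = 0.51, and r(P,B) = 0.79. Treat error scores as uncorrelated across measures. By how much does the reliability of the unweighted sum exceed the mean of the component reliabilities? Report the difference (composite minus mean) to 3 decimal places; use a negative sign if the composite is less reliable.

Var(sum) = 3 + 3.68 = 6.68; true-score variance = 2.35 + 3.68 = 6.03; composite reliability = 0.9027.
Mean component reliability = 0.7833.
Difference = 0.9027 − 0.7833 = 0.119.

0.119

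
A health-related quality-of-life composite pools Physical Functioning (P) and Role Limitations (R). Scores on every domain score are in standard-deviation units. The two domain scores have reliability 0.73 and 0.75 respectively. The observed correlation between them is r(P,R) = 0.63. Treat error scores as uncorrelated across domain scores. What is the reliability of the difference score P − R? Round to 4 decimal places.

Var(P−R) = 1 + 1 − 2·0.63 = 2 − 1.26 = 0.74.
Under uncorrelated errors the observed covariances equal the true-score covariances, so only the own-variance terms attenuate.
True-score variance = [0.73 + 0.75] − 1.26 = 1.48 − 1.26 = 0.22.
Reliability = 0.22 / 0.74 = 0.2973.

0.2973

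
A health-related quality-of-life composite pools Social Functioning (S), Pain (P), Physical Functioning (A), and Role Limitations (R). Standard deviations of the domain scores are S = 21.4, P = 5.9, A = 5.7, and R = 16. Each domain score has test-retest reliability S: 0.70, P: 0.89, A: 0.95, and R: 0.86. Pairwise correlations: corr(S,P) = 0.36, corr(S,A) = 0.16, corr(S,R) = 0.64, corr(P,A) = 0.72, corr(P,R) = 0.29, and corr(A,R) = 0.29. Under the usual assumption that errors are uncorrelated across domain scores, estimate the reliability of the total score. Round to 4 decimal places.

Var(S+P+A+R) = 21.4² + 5.9² + 5.7² + 16² + 2·[21.4·5.9·0.36 + 21.4·5.7·0.16 + 21.4·16·0.64 + 5.9·5.7·0.72 + 5.9·16·0.29 + 5.7·16·0.29] = 781.26 + 724.288 = 1505.55.
With uncorrelated errors the cross-covariances are all true-score covariance, so they carry over unchanged; only the diagonal terms shrink to ρᵢσᵢ².
True-score variance = [21.4²·0.70 + 5.9²·0.89 + 5.7²·0.95 + 16²·0.86] + 724.288 = 602.578 + 724.288 = 1326.87.
Reliability = 1326.87 / 1505.55 = 0.8813.

0.8813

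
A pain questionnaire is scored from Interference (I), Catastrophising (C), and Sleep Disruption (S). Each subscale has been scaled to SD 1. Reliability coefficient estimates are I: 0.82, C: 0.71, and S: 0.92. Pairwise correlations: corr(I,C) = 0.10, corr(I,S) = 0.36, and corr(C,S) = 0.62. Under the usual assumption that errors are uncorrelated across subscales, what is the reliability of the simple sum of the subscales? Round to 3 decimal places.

Var(I+C+S) = 3 + 2·[0.10 + 0.36 + 0.62] = 3 + 2.16 = 5.16.
Under uncorrelated errors the observed covariances equal the true-score covariances, so only the own-variance terms attenuate.
True-score variance = [0.82 + 0.71 + 0.92] + 2.16 = 2.45 + 2.16 = 4.61.
Reliability = 4.61 / 5.16 = 0.893.

0.893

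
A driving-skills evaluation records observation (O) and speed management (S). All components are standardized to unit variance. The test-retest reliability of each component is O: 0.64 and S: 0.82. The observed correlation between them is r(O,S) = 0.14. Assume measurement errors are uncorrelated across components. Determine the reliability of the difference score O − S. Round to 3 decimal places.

0.686

Var(O−S) = 1 + 1 − 2·0.14 = 2 − 0.28 = 1.72.
Because errors are independent across components, Cov(Tᵢ,Tⱼ) = Cov(Xᵢ,Xⱼ); the off-diagonal part of the true-score variance is the same as above.
True-score variance = [0.64 + 0.82] − 0.28 = 1.46 − 0.28 = 1.18.
Reliability = 1.18 / 1.72 = 0.686.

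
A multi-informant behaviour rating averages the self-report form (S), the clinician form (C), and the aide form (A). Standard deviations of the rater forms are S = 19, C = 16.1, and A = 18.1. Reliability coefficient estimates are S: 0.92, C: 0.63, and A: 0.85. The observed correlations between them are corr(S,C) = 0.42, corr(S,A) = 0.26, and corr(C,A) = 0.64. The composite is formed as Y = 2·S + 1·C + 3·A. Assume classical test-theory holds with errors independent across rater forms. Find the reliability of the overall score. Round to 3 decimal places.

0.911

Var(Y) = 2²·19² + 16.1² + 3²·18.1² + 2·[2·19·16.1·0.42 + 6·19·18.1·0.26 + 3·16.1·18.1·0.64] = 4651.7 + 2705.89 = 7357.59.
Under uncorrelated errors the observed covariances equal the true-score covariances, so only the own-variance terms attenuate.
True-score variance = [2²·19²·0.92 + 16.1²·0.63 + 3²·18.1²·0.85] + 2705.89 = 3998 + 2705.89 = 6703.89.
Reliability = 6703.89 / 7357.59 = 0.911.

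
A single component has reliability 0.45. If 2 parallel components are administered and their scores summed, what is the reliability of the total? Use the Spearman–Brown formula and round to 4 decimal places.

0.6207

ρ_k = kρ / (1 + (k−1)ρ) = 2·0.45 / (1 + 1·0.45) = 0.900 / 1.450 = 0.6207.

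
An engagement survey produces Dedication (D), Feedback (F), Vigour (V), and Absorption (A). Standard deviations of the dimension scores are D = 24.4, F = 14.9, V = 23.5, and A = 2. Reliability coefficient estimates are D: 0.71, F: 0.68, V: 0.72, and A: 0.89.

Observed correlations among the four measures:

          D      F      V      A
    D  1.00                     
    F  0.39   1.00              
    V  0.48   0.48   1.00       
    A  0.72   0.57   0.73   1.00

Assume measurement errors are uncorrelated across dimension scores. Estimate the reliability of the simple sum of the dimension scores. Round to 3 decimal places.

0.853

Var(D+F+V+A) = 24.4² + 14.9² + 23.5² + 2² + 2·[24.4·14.9·0.39 + 24.4·23.5·0.48 + 24.4·2·0.72 + 14.9·23.5·0.48 + 14.9·2·0.57 + 23.5·2·0.73] = 1373.62 + 1343.05 = 2716.67.
Because errors are independent across components, Cov(Tᵢ,Tⱼ) = Cov(Xᵢ,Xⱼ); the off-diagonal part of the true-score variance is the same as above.
True-score variance = [24.4²·0.71 + 14.9²·0.68 + 23.5²·0.72 + 2²·0.89] + 1343.05 = 974.852 + 1343.05 = 2317.9.
Reliability = 2317.9 / 2716.67 = 0.853.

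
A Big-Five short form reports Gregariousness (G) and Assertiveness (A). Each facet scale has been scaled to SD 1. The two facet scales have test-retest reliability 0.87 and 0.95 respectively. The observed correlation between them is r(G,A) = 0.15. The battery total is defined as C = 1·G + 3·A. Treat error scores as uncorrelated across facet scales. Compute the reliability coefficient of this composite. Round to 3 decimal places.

Var(C) = 1 + 3² + 2·[3·0.15] = 10 + 0.9 = 10.9.
With uncorrelated errors the cross-covariances are all true-score covariance, so they carry over unchanged; only the diagonal terms shrink to ρᵢσᵢ².
True-score variance = [0.87 + 3²·0.95] + 0.9 = 9.42 + 0.9 = 10.32.
Reliability = 10.32 / 10.9 = 0.947.

0.947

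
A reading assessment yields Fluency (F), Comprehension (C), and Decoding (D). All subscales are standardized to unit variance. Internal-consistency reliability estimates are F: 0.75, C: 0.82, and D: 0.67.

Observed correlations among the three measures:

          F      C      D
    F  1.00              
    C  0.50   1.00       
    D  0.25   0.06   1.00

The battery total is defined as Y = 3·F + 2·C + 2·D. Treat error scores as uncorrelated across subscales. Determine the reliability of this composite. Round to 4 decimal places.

0.8380

Var(Y) = 3² + 2² + 2² + 2·[6·0.50 + 6·0.25 + 4·0.06] = 17 + 9.48 = 26.48.
Because errors are independent across components, Cov(Tᵢ,Tⱼ) = Cov(Xᵢ,Xⱼ); the off-diagonal part of the true-score variance is the same as above.
True-score variance = [3²·0.75 + 2²·0.82 + 2²·0.67] + 9.48 = 12.71 + 9.48 = 22.19.
Reliability = 22.19 / 26.48 = 0.8380.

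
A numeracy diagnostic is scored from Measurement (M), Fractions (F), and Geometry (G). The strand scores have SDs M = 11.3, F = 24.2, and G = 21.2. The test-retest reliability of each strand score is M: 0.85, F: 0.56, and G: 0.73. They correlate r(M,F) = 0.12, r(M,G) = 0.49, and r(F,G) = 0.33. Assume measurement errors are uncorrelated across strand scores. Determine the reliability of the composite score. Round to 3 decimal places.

Var(M+F+G) = 11.3² + 24.2² + 21.2² + 2·[11.3·24.2·0.12 + 11.3·21.2·0.49 + 24.2·21.2·0.33] = 1162.77 + 639.006 = 1801.78.
With uncorrelated errors the cross-covariances are all true-score covariance, so they carry over unchanged; only the diagonal terms shrink to ρᵢσᵢ².
True-score variance = [11.3²·0.85 + 24.2²·0.56 + 21.2²·0.73] + 639.006 = 764.586 + 639.006 = 1403.59.
Reliability = 1403.59 / 1801.78 = 0.779.

0.779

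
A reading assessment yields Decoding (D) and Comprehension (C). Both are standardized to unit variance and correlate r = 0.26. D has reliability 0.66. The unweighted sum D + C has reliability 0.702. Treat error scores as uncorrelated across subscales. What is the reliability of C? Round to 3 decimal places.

0.589

Var(D+C) = 2 + 2·0.26 = 2.520.
True-score variance = ρ_D + ρ_C + 2·0.26, so 0.702 = (0.66 + ρ_C + 0.52) / 2.520.
ρ_C = 0.702·2.520 − 0.66 − 0.52 = 0.589.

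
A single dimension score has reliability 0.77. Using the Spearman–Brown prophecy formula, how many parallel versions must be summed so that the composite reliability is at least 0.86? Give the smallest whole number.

k ≥ ρ*(1−ρ₁)/(ρ₁(1−ρ*)) = 0.86·0.23 / (0.77·0.14) = 1.835.
Smallest integer k = 2.

2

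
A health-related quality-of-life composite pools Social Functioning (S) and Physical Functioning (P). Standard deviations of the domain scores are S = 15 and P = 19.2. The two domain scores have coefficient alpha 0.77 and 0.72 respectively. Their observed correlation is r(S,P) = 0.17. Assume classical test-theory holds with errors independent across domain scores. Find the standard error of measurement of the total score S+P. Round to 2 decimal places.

Var(total) = 593.64 + 97.92 = 691.56.
True-score variance = 438.671 + 97.92 = 536.591, so reliability = 0.7759.
Error variance = 691.56 − 536.591 = 154.969; SEM = √154.969 = 12.45.

12.45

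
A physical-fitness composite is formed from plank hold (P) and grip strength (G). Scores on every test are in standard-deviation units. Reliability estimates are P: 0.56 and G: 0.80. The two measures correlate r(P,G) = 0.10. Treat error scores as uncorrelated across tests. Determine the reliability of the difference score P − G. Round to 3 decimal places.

0.644

Var(P−G) = 1 + 1 − 2·0.10 = 2 − 0.2 = 1.8.
Under uncorrelated errors the observed covariances equal the true-score covariances, so only the own-variance terms attenuate.
True-score variance = [0.56 + 0.80] − 0.2 = 1.36 − 0.2 = 1.16.
Reliability = 1.16 / 1.8 = 0.644.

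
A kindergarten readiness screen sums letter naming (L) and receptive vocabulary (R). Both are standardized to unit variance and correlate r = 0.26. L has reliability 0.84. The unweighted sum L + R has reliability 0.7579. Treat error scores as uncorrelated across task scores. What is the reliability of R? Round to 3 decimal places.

Var(L+R) = 2 + 2·0.26 = 2.520.
True-score variance = ρ_L + ρ_R + 2·0.26, so 0.7579 = (0.84 + ρ_R + 0.52) / 2.520.
ρ_R = 0.7579·2.520 − 0.84 − 0.52 = 0.550.

0.550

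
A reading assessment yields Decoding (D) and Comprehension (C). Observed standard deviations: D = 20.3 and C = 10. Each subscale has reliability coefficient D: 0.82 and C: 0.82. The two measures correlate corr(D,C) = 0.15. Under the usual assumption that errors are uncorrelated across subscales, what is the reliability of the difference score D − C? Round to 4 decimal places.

0.7957

Var(D−C) = 20.3² + 10² − 2·20.3·10·0.15 = 512.09 − 60.9 = 451.19.
Because errors are independent across components, Cov(Tᵢ,Tⱼ) = Cov(Xᵢ,Xⱼ); the off-diagonal part of the true-score variance is the same as above.
True-score variance = [20.3²·0.82 + 10²·0.82] − 60.9 = 419.914 − 60.9 = 359.014.
Reliability = 359.014 / 451.19 = 0.7957.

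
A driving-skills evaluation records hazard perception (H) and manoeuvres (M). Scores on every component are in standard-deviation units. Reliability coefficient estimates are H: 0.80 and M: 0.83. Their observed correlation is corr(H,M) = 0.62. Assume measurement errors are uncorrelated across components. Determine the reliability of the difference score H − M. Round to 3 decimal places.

Var(H−M) = 1 + 1 − 2·0.62 = 2 − 1.24 = 0.76.
Under uncorrelated errors the observed covariances equal the true-score covariances, so only the own-variance terms attenuate.
True-score variance = [0.80 + 0.83] − 1.24 = 1.63 − 1.24 = 0.39.
Reliability = 0.39 / 0.76 = 0.513.

0.513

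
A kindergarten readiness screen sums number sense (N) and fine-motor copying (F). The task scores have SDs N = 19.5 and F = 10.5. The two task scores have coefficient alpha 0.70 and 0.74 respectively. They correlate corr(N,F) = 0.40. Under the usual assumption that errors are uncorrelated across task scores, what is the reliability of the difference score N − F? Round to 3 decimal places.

Var(N−F) = 19.5² + 10.5² − 2·19.5·10.5·0.40 = 490.5 − 163.8 = 326.7.
With uncorrelated errors the cross-covariances are all true-score covariance, so they carry over unchanged; only the diagonal terms shrink to ρᵢσᵢ².
True-score variance = [19.5²·0.70 + 10.5²·0.74] − 163.8 = 347.76 − 163.8 = 183.96.
Reliability = 183.96 / 326.7 = 0.563.

0.563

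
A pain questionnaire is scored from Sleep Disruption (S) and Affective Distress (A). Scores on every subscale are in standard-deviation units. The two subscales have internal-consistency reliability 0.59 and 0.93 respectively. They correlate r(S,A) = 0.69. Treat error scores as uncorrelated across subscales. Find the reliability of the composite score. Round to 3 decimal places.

0.858

Var(S+A) = 2 + 2·[0.69] = 2 + 1.38 = 3.38.
Under uncorrelated errors the observed covariances equal the true-score covariances, so only the own-variance terms attenuate.
True-score variance = [0.59 + 0.93] + 1.38 = 1.52 + 1.38 = 2.9.
Reliability = 2.9 / 3.38 = 0.858.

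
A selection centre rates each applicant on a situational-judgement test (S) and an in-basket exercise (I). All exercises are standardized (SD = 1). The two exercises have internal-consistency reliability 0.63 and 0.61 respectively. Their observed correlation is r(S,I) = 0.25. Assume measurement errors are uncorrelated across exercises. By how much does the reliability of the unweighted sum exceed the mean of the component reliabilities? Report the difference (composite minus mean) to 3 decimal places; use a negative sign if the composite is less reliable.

Var(sum) = 2 + 0.5 = 2.5; true-score variance = 1.24 + 0.5 = 1.74; composite reliability = 0.6960.
Mean component reliability = 0.6200.
Difference = 0.6960 − 0.6200 = 0.076.

0.076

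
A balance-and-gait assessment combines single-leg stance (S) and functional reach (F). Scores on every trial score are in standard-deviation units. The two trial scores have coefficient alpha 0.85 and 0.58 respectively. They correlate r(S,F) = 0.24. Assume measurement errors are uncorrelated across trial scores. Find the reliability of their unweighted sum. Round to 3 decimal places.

0.770

Var(S+F) = 2 + 2·[0.24] = 2 + 0.48 = 2.48.
Under uncorrelated errors the observed covariances equal the true-score covariances, so only the own-variance terms attenuate.
True-score variance = [0.85 + 0.58] + 0.48 = 1.43 + 0.48 = 1.91.
Reliability = 1.91 / 2.48 = 0.770.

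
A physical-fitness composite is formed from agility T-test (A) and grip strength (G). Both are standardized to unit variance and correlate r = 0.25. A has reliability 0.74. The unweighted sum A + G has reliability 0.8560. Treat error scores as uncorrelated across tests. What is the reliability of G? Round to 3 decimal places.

0.900

Var(A+G) = 2 + 2·0.25 = 2.500.
True-score variance = ρ_A + ρ_G + 2·0.25, so 0.8560 = (0.74 + ρ_G + 0.50) / 2.500.
ρ_G = 0.8560·2.500 − 0.74 − 0.50 = 0.900.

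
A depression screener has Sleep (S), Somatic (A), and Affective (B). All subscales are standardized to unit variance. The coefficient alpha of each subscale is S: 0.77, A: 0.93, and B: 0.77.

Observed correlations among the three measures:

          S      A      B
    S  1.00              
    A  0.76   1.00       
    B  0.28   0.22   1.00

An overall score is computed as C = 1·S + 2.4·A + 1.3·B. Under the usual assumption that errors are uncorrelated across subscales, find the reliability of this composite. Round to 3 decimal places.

Var(C) = 1 + 2.4² + 1.3² + 2·[2.4·0.76 + 1.3·0.28 + 3.12·0.22] = 8.45 + 5.7488 = 14.1988.
Under uncorrelated errors the observed covariances equal the true-score covariances, so only the own-variance terms attenuate.
True-score variance = [0.77 + 2.4²·0.93 + 1.3²·0.77] + 5.7488 = 7.4281 + 5.7488 = 13.1769.
Reliability = 13.1769 / 14.1988 = 0.928.

0.928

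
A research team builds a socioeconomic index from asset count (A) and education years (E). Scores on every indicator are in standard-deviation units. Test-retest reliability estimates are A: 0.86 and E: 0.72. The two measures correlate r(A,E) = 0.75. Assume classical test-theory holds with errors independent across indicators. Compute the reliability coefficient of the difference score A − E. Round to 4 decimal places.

Var(A−E) = 1 + 1 − 2·0.75 = 2 − 1.5 = 0.5.
With uncorrelated errors the cross-covariances are all true-score covariance, so they carry over unchanged; only the diagonal terms shrink to ρᵢσᵢ².
True-score variance = [0.86 + 0.72] − 1.5 = 1.58 − 1.5 = 0.08.
Reliability = 0.08 / 0.5 = 0.1600.

0.1600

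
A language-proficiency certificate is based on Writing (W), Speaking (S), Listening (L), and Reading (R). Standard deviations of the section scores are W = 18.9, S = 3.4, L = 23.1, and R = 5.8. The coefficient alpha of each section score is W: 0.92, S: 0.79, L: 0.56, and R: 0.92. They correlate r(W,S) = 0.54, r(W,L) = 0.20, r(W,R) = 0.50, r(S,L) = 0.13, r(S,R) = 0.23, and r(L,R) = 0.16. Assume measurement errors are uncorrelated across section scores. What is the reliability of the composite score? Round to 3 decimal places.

0.803

Var(W+S+L+R) = 18.9² + 3.4² + 23.1² + 5.8² + 2·[18.9·3.4·0.54 + 18.9·23.1·0.20 + 18.9·5.8·0.50 + 3.4·23.1·0.13 + 3.4·5.8·0.23 + 23.1·5.8·0.16] = 936.02 + 426.022 = 1362.04.
Under uncorrelated errors the observed covariances equal the true-score covariances, so only the own-variance terms attenuate.
True-score variance = [18.9²·0.92 + 3.4²·0.79 + 23.1²·0.56 + 5.8²·0.92] + 426.022 = 667.536 + 426.022 = 1093.56.
Reliability = 1093.56 / 1362.04 = 0.803.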